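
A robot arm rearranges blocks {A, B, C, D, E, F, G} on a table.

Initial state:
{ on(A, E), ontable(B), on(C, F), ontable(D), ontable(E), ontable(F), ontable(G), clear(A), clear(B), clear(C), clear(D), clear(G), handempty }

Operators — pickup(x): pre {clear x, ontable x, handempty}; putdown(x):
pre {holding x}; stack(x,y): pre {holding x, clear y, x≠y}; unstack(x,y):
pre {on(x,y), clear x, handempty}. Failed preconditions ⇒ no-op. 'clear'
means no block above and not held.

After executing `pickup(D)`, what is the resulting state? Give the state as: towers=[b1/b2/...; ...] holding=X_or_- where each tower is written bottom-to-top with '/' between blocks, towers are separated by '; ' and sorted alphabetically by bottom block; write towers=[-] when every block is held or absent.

before: towers=[B; D; E/A; F/C; G] holding=-
pre[pickup(D)]: clear(D) yes, ontable(D) yes, handempty yes
all met → apply pickup(D)
after:  towers=[B; E/A; F/C; G] holding=D

towers=[B; E/A; F/C; G] holding=D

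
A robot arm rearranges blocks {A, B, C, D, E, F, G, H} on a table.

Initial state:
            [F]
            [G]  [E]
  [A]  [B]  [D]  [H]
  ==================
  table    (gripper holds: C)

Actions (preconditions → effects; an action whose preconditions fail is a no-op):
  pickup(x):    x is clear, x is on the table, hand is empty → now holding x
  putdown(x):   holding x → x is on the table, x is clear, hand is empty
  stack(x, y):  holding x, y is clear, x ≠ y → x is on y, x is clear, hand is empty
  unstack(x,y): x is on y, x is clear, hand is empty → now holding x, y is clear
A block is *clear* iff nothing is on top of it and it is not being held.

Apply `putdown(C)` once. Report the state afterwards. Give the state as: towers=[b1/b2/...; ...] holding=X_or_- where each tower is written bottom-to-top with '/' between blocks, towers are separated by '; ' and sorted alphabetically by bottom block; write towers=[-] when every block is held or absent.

before: towers=[A; B; D/G/F; H/E] holding=C
pre[putdown(C)]: holding(C) ok
all met → apply putdown(C)
after:  towers=[A; B; C; D/G/F; H/E] holding=-

towers=[A; B; C; D/G/F; H/E] holding=-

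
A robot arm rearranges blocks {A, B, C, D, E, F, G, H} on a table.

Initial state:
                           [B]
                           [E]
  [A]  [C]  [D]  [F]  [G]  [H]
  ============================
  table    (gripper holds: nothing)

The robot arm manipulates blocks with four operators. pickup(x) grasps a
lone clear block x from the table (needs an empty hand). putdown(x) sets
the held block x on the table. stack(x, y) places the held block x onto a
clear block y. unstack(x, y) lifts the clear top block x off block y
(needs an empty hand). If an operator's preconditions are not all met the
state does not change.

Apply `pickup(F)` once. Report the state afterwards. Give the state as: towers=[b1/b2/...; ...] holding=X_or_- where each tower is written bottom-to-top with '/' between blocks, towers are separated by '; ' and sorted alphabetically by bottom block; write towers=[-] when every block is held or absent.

towers=[A; C; D; G; H/E/B] holding=F

before: towers=[A; C; D; F; G; H/E/B] holding=-
pre[pickup(F)]: clear(F) ✓, ontable(F) ✓, handempty ✓
all met → apply pickup(F)
after:  towers=[A; C; D; G; H/E/B] holding=F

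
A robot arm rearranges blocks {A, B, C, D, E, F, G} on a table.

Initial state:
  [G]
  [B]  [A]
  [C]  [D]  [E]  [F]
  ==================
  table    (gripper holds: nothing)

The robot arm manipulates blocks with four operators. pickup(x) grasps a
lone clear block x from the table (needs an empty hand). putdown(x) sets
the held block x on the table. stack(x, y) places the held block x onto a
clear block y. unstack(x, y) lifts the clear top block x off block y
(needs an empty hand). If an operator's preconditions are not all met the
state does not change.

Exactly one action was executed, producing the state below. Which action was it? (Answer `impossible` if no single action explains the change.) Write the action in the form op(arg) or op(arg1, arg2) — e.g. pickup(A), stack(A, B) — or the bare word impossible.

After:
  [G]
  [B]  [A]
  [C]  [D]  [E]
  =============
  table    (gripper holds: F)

target: towers=[C/B/G; D/A; E] holding=F
         pickup(F) → towers=[C/B/G; D/A; E] holding=F  ← match
     unstack(G, B) → towers=[C/B; D/A; E; F] holding=G
     unstack(A, D) → towers=[C/B/G; D; E; F] holding=A
         pickup(E) → towers=[C/B/G; D/A; F] holding=E

pickup(F)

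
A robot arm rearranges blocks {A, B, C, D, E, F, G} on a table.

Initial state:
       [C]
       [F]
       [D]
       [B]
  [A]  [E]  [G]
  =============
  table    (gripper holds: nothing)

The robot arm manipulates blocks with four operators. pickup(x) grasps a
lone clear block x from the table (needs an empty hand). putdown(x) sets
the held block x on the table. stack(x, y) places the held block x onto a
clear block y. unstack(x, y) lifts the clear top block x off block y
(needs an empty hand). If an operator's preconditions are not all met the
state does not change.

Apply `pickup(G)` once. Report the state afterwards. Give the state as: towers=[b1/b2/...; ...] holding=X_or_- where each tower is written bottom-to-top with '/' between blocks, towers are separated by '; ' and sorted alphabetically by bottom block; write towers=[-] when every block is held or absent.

before: towers=[A; E/B/D/F/C; G] holding=-
pre[pickup(G)]: clear(G) ok, ontable(G) ok, handempty ok
all met → apply pickup(G)
after:  towers=[A; E/B/D/F/C] holding=G

towers=[A; E/B/D/F/C] holding=G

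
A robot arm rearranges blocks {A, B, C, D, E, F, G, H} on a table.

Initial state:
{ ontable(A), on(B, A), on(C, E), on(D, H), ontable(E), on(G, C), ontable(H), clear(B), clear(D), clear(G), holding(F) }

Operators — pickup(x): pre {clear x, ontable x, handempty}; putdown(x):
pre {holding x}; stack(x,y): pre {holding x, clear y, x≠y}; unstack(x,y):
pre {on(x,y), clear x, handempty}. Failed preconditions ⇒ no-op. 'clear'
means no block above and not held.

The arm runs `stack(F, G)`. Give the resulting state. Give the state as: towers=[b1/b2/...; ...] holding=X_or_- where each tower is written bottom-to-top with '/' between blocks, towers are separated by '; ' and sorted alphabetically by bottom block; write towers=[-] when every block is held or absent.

before: towers=[A/B; E/C/G; H/D] holding=F
pre[stack(F, G)]: holding(F) ok, clear(G) ok, F≠G ok
all met → apply stack(F, G)
after:  towers=[A/B; E/C/G/F; H/D] holding=-

towers=[A/B; E/C/G/F; H/D] holding=-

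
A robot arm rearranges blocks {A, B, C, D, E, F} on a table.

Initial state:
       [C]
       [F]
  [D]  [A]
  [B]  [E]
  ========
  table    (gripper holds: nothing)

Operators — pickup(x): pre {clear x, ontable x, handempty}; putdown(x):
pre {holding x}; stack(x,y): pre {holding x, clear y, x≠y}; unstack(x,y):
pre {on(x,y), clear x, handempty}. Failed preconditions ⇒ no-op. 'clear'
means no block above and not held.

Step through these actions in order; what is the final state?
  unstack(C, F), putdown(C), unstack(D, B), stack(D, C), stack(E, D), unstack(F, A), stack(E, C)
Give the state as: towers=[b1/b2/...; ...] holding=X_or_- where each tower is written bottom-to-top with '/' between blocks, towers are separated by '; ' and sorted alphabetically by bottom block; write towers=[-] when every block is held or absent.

step 1 (unstack(C, F)): towers=[B/D; E/A/F] holding=C
step 2 (putdown(C)): towers=[B/D; C; E/A/F] holding=-
step 3 (unstack(D, B)): towers=[B; C; E/A/F] holding=D
step 4 (stack(D, C)): towers=[B; C/D; E/A/F] holding=-
step 5 (stack(E, D)) [no-op]: towers=[B; C/D; E/A/F] holding=-
step 6 (unstack(F, A)): towers=[B; C/D; E/A] holding=F
step 7 (stack(E, C)) [no-op]: towers=[B; C/D; E/A] holding=F

towers=[B; C/D; E/A] holding=F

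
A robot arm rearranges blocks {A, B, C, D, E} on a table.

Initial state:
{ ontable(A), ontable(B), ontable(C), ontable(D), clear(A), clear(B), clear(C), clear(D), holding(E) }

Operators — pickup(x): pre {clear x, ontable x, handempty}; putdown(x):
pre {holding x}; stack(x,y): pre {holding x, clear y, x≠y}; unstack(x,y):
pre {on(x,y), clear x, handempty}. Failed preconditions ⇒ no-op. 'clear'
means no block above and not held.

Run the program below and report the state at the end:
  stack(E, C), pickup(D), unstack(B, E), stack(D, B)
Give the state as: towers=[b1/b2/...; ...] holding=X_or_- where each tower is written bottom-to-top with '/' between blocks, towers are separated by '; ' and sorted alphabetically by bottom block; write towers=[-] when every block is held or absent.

towers=[A; B/D; C/E] holding=-

step 1 (stack(E, C)): towers=[A; B; C/E; D] holding=-
step 2 (pickup(D)): towers=[A; B; C/E] holding=D
step 3 (unstack(B, E)) [no-op]: towers=[A; B; C/E] holding=D
step 4 (stack(D, B)): towers=[A; B/D; C/E] holding=-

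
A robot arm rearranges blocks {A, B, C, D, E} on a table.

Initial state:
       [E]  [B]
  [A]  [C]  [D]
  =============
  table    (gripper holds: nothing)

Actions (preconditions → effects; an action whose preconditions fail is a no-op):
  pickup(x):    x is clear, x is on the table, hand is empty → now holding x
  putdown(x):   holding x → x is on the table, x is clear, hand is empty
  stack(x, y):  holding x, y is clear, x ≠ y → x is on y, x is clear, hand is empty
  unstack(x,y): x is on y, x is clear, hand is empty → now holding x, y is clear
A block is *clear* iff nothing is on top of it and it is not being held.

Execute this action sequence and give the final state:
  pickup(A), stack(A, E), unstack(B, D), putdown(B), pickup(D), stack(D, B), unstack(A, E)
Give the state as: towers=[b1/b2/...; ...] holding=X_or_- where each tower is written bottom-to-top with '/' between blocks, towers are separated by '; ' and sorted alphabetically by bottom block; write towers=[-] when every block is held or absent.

step 1 (pickup(A)): towers=[C/E; D/B] holding=A
step 2 (stack(A, E)): towers=[C/E/A; D/B] holding=-
step 3 (unstack(B, D)): towers=[C/E/A; D] holding=B
step 4 (putdown(B)): towers=[B; C/E/A; D] holding=-
step 5 (pickup(D)): towers=[B; C/E/A] holding=D
step 6 (stack(D, B)): towers=[B/D; C/E/A] holding=-
step 7 (unstack(A, E)): towers=[B/D; C/E] holding=A

towers=[B/D; C/E] holding=A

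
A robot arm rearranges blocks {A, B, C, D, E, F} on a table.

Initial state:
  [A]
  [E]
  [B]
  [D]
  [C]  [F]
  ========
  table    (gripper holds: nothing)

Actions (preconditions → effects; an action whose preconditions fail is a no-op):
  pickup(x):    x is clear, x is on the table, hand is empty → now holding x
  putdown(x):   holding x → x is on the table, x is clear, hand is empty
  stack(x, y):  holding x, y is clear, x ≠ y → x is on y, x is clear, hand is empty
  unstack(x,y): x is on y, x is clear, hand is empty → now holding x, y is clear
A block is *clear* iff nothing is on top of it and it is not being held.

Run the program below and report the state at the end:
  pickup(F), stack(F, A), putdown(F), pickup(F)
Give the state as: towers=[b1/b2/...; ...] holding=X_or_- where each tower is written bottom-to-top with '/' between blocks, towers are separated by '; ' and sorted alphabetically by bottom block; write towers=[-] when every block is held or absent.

towers=[C/D/B/E/A/F] holding=-

step 1 (pickup(F)): towers=[C/D/B/E/A] holding=F
step 2 (stack(F, A)): towers=[C/D/B/E/A/F] holding=-
step 3 (putdown(F)) [no-op]: towers=[C/D/B/E/A/F] holding=-
step 4 (pickup(F)) [no-op]: towers=[C/D/B/E/A/F] holding=-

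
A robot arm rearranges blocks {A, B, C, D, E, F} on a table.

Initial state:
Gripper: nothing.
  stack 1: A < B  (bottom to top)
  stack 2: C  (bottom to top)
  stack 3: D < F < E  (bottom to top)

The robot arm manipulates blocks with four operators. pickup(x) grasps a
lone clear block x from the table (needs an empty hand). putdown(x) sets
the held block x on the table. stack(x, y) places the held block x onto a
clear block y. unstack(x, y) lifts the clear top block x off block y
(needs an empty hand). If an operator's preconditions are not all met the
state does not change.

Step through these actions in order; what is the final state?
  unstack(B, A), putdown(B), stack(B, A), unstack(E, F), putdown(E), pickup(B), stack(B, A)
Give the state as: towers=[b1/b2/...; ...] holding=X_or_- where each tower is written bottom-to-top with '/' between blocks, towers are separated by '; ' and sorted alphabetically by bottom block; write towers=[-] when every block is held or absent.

step 1 (unstack(B, A)): towers=[A; C; D/F/E] holding=B
step 2 (putdown(B)): towers=[A; B; C; D/F/E] holding=-
step 3 (stack(B, A)) [no-op]: towers=[A; B; C; D/F/E] holding=-
step 4 (unstack(E, F)): towers=[A; B; C; D/F] holding=E
step 5 (putdown(E)): towers=[A; B; C; D/F; E] holding=-
step 6 (pickup(B)): towers=[A; C; D/F; E] holding=B
step 7 (stack(B, A)): towers=[A/B; C; D/F; E] holding=-

towers=[A/B; C; D/F; E] holding=-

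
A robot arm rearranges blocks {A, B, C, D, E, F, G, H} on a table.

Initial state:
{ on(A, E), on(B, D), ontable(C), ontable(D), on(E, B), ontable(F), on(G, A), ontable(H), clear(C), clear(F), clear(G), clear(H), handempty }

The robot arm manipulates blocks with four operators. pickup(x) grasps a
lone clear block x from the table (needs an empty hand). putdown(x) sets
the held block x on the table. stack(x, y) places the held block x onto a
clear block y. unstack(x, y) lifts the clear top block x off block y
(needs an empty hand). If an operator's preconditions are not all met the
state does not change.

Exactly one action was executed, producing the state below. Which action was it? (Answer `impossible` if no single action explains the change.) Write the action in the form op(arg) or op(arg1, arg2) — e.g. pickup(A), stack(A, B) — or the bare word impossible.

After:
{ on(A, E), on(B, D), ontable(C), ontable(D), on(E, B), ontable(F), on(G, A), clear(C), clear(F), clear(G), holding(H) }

pickup(H)

target: towers=[C; D/B/E/A/G; F] holding=H
     unstack(G, A) → towers=[C; D/B/E/A; F; H] holding=G
         pickup(H) → towers=[C; D/B/E/A/G; F] holding=H  ← match
         pickup(F) → towers=[C; D/B/E/A/G; H] holding=F
         pickup(C) → towers=[D/B/E/A/G; F; H] holding=C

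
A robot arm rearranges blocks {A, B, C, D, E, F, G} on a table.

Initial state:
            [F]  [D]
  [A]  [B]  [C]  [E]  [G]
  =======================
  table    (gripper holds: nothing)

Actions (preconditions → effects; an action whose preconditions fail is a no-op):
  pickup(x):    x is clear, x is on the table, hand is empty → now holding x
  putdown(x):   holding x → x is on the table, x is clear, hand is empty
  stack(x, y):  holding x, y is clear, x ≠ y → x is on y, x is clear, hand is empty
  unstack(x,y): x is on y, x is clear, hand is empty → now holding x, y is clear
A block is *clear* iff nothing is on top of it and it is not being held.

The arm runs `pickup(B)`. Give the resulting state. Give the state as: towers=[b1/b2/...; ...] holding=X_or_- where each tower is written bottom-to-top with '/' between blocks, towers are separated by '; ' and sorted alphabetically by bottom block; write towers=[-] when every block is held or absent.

towers=[A; C/F; E/D; G] holding=B

before: towers=[A; B; C/F; E/D; G] holding=-
pre[pickup(B)]: clear(B) ✓, ontable(B) ✓, handempty ✓
all met → apply pickup(B)
after:  towers=[A; C/F; E/D; G] holding=B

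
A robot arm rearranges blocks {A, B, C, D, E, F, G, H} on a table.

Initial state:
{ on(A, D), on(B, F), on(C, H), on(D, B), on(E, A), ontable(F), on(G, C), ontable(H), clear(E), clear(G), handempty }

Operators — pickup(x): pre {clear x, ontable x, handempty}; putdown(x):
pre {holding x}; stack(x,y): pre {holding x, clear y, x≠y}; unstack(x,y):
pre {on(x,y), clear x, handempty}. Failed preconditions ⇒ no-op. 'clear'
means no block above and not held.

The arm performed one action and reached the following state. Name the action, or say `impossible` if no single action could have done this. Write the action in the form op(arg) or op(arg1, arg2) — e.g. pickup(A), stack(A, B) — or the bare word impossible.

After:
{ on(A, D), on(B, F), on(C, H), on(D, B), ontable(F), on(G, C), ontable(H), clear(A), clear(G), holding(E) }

target: towers=[F/B/D/A; H/C/G] holding=E
     unstack(G, C) → towers=[F/B/D/A/E; H/C] holding=G
     unstack(E, A) → towers=[F/B/D/A; H/C/G] holding=E  ← match

unstack(E, A)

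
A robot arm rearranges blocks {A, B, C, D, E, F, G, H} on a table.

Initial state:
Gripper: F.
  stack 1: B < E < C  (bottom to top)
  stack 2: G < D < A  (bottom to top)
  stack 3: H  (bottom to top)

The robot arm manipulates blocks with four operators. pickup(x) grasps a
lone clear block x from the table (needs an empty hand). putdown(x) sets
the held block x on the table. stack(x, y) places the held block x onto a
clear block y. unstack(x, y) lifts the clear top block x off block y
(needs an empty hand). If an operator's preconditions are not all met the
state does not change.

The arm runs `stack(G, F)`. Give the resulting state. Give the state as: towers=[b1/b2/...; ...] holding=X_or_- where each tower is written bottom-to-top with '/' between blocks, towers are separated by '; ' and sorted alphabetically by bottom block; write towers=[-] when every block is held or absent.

before: towers=[B/E/C; G/D/A; H] holding=F
pre[stack(G, F)]: holding(G) no, clear(F) no, G≠F yes
holding(G), clear(F) unmet → stack(G, F) is a no-op
after:  towers=[B/E/C; G/D/A; H] holding=F

towers=[B/E/C; G/D/A; H] holding=F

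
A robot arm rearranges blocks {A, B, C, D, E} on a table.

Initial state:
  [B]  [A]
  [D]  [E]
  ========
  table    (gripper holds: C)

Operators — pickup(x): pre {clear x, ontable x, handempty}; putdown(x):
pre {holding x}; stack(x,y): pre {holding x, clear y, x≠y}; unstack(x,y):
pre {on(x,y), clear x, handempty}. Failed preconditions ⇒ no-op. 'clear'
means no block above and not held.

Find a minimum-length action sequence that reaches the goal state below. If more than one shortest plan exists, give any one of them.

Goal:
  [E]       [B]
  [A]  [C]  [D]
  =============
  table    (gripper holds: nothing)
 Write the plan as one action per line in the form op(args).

putdown(C)
unstack(A, E)
putdown(A)
pickup(E)
stack(E, A)

step 1 (putdown(C)): towers=[C; D/B; E/A] holding=-
step 2 (unstack(A, E)): towers=[C; D/B; E] holding=A
step 3 (putdown(A)): towers=[A; C; D/B; E] holding=-
step 4 (pickup(E)): towers=[A; C; D/B] holding=E
step 5 (stack(E, A)): towers=[A/E; C; D/B] holding=-
goal check: towers=[A/E; C; D/B] holding=- — reached (length 5, optimal by BFS)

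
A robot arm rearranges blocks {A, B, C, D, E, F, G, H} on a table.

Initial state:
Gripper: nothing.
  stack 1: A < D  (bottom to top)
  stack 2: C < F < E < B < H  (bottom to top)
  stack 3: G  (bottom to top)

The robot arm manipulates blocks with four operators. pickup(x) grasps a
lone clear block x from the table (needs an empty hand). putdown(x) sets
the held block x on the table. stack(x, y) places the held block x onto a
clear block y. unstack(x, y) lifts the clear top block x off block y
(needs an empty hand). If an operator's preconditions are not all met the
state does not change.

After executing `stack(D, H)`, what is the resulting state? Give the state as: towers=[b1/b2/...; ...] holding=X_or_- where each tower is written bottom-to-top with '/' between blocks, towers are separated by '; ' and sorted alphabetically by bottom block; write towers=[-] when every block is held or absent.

towers=[A/D; C/F/E/B/H; G] holding=-

before: towers=[A/D; C/F/E/B/H; G] holding=-
pre[stack(D, H)]: holding(D) fail, clear(H) ok, D≠H ok
holding(D) unmet → stack(D, H) is a no-op
after:  towers=[A/D; C/F/E/B/H; G] holding=-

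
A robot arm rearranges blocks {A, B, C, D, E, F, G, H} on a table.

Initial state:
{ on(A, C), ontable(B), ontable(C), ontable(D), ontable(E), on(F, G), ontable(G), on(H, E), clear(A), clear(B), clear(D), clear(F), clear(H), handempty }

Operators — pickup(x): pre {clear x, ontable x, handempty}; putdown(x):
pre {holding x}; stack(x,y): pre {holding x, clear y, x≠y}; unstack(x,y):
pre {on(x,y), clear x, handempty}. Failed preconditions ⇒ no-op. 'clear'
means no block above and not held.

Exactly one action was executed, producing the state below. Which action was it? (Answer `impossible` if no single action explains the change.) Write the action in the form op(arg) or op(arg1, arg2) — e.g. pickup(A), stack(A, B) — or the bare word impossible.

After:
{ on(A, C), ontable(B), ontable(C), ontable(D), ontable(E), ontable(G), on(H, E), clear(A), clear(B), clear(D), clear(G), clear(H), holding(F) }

unstack(F, G)

target: towers=[B; C/A; D; E/H; G] holding=F
     unstack(A, C) → towers=[B; C; D; E/H; G/F] holding=A
     unstack(H, E) → towers=[B; C/A; D; E; G/F] holding=H
         pickup(B) → towers=[C/A; D; E/H; G/F] holding=B
     unstack(F, G) → towers=[B; C/A; D; E/H; G] holding=F  ← match
         pickup(D) → towers=[B; C/A; E/H; G/F] holding=D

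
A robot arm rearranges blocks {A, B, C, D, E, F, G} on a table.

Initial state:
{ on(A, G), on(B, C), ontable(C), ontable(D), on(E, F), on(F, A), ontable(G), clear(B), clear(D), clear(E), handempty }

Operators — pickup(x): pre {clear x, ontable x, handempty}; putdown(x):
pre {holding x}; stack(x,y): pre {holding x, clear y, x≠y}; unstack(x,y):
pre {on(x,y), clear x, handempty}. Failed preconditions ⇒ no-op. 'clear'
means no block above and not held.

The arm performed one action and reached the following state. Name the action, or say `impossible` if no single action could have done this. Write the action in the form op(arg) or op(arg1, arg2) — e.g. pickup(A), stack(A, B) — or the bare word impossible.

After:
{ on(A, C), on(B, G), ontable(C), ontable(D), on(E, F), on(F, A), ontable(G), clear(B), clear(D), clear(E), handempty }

target: towers=[C/A/F/E; D; G/B] holding=-
     unstack(B, C) → towers=[C; D; G/A/F/E] holding=B
         pickup(D) → towers=[C/B; G/A/F/E] holding=D
     unstack(E, F) → towers=[C/B; D; G/A/F] holding=E
none of the 3 applicable actions match → impossible

impossible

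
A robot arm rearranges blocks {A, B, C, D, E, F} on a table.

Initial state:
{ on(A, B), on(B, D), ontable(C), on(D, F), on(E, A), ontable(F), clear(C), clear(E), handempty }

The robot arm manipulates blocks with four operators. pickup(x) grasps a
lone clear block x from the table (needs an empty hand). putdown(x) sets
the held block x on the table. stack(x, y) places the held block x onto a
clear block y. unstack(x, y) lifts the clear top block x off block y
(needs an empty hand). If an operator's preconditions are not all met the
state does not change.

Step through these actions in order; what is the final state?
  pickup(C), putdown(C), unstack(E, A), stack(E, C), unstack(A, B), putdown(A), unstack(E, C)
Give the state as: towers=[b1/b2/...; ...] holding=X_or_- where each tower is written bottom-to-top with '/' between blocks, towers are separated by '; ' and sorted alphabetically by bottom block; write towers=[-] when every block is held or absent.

step 1 (pickup(C)): towers=[F/D/B/A/E] holding=C
step 2 (putdown(C)): towers=[C; F/D/B/A/E] holding=-
step 3 (unstack(E, A)): towers=[C; F/D/B/A] holding=E
step 4 (stack(E, C)): towers=[C/E; F/D/B/A] holding=-
step 5 (unstack(A, B)): towers=[C/E; F/D/B] holding=A
step 6 (putdown(A)): towers=[A; C/E; F/D/B] holding=-
step 7 (unstack(E, C)): towers=[A; C; F/D/B] holding=E

towers=[A; C; F/D/B] holding=E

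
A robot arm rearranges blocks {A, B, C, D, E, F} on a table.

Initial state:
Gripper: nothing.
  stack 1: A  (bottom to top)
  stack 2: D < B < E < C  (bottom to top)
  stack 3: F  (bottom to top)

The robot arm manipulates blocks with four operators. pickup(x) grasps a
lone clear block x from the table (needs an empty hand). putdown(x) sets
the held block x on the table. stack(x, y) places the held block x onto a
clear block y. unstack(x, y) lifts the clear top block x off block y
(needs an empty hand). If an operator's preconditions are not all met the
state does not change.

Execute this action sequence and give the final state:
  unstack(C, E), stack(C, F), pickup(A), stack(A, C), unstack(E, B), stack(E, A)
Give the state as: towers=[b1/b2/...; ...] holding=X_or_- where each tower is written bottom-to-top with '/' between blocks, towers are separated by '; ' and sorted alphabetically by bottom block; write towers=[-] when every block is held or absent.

step 1 (unstack(C, E)): towers=[A; D/B/E; F] holding=C
step 2 (stack(C, F)): towers=[A; D/B/E; F/C] holding=-
step 3 (pickup(A)): towers=[D/B/E; F/C] holding=A
step 4 (stack(A, C)): towers=[D/B/E; F/C/A] holding=-
step 5 (unstack(E, B)): towers=[D/B; F/C/A] holding=E
step 6 (stack(E, A)): towers=[D/B; F/C/A/E] holding=-

towers=[D/B; F/C/A/E] holding=-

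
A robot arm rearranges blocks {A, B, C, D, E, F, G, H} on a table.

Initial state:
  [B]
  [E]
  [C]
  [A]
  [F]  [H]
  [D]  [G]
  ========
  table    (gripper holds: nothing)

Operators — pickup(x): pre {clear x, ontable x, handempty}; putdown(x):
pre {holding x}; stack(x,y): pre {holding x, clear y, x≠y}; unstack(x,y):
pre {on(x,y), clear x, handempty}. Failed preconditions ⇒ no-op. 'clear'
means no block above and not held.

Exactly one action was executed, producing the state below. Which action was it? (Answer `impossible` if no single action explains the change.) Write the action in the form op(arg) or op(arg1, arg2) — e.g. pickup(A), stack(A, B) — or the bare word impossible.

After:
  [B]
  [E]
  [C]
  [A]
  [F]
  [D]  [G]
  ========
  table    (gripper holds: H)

unstack(H, G)

target: towers=[D/F/A/C/E/B; G] holding=H
     unstack(H, G) → towers=[D/F/A/C/E/B; G] holding=H  ← match
     unstack(B, E) → towers=[D/F/A/C/E; G/H] holding=B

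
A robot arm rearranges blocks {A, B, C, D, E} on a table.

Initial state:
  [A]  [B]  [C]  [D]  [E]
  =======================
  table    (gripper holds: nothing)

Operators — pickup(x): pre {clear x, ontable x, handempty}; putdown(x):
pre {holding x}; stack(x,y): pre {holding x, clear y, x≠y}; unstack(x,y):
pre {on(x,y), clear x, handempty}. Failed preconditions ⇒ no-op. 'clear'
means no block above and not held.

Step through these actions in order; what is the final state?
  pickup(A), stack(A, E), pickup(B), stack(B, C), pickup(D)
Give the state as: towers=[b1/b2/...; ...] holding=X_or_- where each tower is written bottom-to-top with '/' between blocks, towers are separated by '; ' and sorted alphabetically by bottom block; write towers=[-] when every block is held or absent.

step 1 (pickup(A)): towers=[B; C; D; E] holding=A
step 2 (stack(A, E)): towers=[B; C; D; E/A] holding=-
step 3 (pickup(B)): towers=[C; D; E/A] holding=B
step 4 (stack(B, C)): towers=[C/B; D; E/A] holding=-
step 5 (pickup(D)): towers=[C/B; E/A] holding=D

towers=[C/B; E/A] holding=D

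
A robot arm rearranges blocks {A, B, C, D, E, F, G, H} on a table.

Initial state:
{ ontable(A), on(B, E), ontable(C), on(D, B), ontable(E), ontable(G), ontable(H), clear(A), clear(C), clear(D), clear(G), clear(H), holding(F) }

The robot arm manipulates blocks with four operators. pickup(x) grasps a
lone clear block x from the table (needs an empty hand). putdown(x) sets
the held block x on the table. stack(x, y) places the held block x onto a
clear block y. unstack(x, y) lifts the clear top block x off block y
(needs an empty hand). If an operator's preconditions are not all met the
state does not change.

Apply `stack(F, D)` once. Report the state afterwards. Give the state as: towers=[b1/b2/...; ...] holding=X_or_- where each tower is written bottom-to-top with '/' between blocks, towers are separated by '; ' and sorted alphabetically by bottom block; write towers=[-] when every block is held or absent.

towers=[A; C; E/B/D/F; G; H] holding=-

before: towers=[A; C; E/B/D; G; H] holding=F
pre[stack(F, D)]: holding(F) yes, clear(D) yes, F≠D yes
all met → apply stack(F, D)
after:  towers=[A; C; E/B/D/F; G; H] holding=-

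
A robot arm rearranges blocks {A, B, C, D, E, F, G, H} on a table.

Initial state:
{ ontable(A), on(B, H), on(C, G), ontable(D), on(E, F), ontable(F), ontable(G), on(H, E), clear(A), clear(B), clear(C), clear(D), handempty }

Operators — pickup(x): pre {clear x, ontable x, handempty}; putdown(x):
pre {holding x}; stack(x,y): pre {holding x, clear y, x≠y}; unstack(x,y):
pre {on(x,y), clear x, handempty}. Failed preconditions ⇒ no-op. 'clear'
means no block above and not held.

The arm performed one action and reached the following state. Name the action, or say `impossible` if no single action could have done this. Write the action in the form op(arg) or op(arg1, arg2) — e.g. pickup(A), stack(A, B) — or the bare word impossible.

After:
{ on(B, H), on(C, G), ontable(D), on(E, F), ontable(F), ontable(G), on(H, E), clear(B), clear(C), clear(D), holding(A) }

target: towers=[D; F/E/H/B; G/C] holding=A
         pickup(A) → towers=[D; F/E/H/B; G/C] holding=A  ← match
     unstack(B, H) → towers=[A; D; F/E/H; G/C] holding=B
         pickup(D) → towers=[A; F/E/H/B; G/C] holding=D
     unstack(C, G) → towers=[A; D; F/E/H/B; G] holding=C

pickup(A)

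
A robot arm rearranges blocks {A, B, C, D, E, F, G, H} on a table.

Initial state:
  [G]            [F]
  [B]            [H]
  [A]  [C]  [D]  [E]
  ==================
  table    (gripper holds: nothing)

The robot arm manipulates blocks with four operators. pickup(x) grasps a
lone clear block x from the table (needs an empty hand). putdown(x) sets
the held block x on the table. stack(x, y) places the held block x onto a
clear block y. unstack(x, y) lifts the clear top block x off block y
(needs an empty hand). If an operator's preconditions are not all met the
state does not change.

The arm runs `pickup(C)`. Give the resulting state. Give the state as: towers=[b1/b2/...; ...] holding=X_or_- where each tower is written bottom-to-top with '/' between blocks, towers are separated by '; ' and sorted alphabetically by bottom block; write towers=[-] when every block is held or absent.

before: towers=[A/B/G; C; D; E/H/F] holding=-
pre[pickup(C)]: clear(C) ✓, ontable(C) ✓, handempty ✓
all met → apply pickup(C)
after:  towers=[A/B/G; D; E/H/F] holding=C

towers=[A/B/G; D; E/H/F] holding=C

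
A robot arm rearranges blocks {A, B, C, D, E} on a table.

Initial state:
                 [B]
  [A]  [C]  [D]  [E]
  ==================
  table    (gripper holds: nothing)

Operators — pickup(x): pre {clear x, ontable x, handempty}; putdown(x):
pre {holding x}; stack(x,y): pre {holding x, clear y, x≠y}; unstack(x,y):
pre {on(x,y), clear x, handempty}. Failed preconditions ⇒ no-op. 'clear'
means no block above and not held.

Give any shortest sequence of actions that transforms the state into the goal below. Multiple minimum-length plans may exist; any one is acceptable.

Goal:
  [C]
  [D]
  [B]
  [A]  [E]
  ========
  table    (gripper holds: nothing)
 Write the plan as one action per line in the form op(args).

step 1 (unstack(B, E)): towers=[A; C; D; E] holding=B
step 2 (stack(B, A)): towers=[A/B; C; D; E] holding=-
step 3 (pickup(D)): towers=[A/B; C; E] holding=D
step 4 (stack(D, B)): towers=[A/B/D; C; E] holding=-
step 5 (pickup(C)): towers=[A/B/D; E] holding=C
step 6 (stack(C, D)): towers=[A/B/D/C; E] holding=-
goal check: towers=[A/B/D/C; E] holding=- — reached (length 6, optimal by BFS)

unstack(B, E)
stack(B, A)
pickup(D)
stack(D, B)
pickup(C)
stack(C, D)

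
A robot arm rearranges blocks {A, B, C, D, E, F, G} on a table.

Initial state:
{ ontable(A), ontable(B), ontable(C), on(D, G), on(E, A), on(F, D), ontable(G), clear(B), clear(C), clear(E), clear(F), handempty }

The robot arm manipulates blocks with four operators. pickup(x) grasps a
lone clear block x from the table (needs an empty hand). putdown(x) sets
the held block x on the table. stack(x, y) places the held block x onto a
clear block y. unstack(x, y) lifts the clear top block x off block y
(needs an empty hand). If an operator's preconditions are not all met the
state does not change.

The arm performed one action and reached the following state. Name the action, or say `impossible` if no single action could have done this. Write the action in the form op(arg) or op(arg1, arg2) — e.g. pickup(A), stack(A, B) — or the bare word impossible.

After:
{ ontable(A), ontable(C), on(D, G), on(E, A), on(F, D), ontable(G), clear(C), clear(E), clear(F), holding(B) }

target: towers=[A/E; C; G/D/F] holding=B
         pickup(B) → towers=[A/E; C; G/D/F] holding=B  ← match
     unstack(F, D) → towers=[A/E; B; C; G/D] holding=F
     unstack(E, A) → towers=[A; B; C; G/D/F] holding=E
         pickup(C) → towers=[A/E; B; G/D/F] holding=C

pickup(B)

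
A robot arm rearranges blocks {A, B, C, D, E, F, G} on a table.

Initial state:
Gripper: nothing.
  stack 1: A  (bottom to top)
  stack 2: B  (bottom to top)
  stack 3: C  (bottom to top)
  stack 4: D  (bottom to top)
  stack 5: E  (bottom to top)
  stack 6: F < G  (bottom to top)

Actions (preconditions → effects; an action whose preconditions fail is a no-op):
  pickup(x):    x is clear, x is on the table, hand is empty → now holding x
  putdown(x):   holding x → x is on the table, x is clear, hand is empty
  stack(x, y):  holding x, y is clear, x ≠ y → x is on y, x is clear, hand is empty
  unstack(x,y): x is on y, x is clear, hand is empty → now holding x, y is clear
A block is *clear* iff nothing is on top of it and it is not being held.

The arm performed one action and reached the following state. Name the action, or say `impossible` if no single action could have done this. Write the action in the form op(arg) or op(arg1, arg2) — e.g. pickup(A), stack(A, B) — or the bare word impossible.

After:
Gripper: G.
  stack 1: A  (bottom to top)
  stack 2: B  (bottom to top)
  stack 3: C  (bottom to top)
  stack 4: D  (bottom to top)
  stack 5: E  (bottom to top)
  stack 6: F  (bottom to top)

target: towers=[A; B; C; D; E; F] holding=G
         pickup(B) → towers=[A; C; D; E; F/G] holding=B
     unstack(G, F) → towers=[A; B; C; D; E; F] holding=G  ← match
         pickup(D) → towers=[A; B; C; E; F/G] holding=D
         pickup(A) → towers=[B; C; D; E; F/G] holding=A
         pickup(E) → towers=[A; B; C; D; F/G] holding=E
         pickup(C) → towers=[A; B; D; E; F/G] holding=C

unstack(G, F)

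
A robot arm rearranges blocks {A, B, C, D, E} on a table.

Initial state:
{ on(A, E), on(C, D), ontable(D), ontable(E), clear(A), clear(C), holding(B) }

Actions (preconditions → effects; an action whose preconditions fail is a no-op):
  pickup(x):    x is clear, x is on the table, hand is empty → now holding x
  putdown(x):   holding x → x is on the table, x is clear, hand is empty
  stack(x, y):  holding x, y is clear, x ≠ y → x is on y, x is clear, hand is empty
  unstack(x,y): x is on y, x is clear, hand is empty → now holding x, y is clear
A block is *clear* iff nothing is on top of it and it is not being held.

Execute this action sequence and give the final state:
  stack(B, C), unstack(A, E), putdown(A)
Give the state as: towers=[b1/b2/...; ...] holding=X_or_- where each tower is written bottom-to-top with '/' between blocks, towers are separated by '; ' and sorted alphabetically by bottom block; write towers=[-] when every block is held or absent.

towers=[A; D/C/B; E] holding=-

step 1 (stack(B, C)): towers=[D/C/B; E/A] holding=-
step 2 (unstack(A, E)): towers=[D/C/B; E] holding=A
step 3 (putdown(A)): towers=[A; D/C/B; E] holding=-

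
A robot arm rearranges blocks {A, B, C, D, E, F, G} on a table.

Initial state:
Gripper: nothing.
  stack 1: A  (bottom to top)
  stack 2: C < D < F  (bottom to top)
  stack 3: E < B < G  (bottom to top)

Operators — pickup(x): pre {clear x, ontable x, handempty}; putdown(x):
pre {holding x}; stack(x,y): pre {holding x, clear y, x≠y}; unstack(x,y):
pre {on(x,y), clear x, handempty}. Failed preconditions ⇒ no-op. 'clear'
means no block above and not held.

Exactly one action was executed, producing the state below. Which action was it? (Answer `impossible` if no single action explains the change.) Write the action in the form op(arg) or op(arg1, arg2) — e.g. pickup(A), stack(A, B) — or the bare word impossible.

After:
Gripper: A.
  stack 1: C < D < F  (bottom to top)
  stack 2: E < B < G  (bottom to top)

target: towers=[C/D/F; E/B/G] holding=A
     unstack(F, D) → towers=[A; C/D; E/B/G] holding=F
     unstack(G, B) → towers=[A; C/D/F; E/B] holding=G
         pickup(A) → towers=[C/D/F; E/B/G] holding=A  ← match

pickup(A)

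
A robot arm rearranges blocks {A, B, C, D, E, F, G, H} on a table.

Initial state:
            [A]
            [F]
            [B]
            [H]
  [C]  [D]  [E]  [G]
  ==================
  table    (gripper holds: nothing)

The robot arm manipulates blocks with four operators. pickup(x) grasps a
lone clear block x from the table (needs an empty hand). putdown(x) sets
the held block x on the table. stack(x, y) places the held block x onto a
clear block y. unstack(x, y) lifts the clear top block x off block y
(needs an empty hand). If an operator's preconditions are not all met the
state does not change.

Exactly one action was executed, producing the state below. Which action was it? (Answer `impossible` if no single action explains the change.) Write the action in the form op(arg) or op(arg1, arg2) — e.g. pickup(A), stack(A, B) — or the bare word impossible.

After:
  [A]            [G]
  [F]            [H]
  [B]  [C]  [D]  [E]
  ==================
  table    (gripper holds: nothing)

target: towers=[B/F/A; C; D; E/H/G] holding=-
         pickup(G) → towers=[C; D; E/H/B/F/A] holding=G
     unstack(A, F) → towers=[C; D; E/H/B/F; G] holding=A
         pickup(D) → towers=[C; E/H/B/F/A; G] holding=D
         pickup(C) → towers=[D; E/H/B/F/A; G] holding=C
none of the 4 applicable actions match → impossible

impossible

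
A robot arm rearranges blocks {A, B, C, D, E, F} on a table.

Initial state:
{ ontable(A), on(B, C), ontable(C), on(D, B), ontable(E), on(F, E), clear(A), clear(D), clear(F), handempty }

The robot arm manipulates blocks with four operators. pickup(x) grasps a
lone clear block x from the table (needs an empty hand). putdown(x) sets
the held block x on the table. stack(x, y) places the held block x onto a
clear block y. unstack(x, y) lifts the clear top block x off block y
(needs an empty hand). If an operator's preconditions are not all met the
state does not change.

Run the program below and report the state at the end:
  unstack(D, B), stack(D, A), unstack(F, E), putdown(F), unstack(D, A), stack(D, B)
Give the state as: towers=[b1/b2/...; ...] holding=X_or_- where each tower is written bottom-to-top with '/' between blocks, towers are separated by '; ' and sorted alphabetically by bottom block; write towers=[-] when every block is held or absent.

towers=[A; C/B/D; E; F] holding=-

step 1 (unstack(D, B)): towers=[A; C/B; E/F] holding=D
step 2 (stack(D, A)): towers=[A/D; C/B; E/F] holding=-
step 3 (unstack(F, E)): towers=[A/D; C/B; E] holding=F
step 4 (putdown(F)): towers=[A/D; C/B; E; F] holding=-
step 5 (unstack(D, A)): towers=[A; C/B; E; F] holding=D
step 6 (stack(D, B)): towers=[A; C/B/D; E; F] holding=-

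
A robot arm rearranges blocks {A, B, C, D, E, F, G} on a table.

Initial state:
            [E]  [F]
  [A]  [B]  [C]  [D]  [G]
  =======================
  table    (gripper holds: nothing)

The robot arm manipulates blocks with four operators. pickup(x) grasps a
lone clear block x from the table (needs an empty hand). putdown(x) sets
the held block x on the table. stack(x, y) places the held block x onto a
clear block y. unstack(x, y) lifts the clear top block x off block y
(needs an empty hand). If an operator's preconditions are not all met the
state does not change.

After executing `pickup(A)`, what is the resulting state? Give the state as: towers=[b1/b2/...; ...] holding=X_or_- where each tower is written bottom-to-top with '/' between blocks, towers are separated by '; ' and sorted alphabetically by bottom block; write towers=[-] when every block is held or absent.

towers=[B; C/E; D/F; G] holding=A

before: towers=[A; B; C/E; D/F; G] holding=-
pre[pickup(A)]: clear(A) yes, ontable(A) yes, handempty yes
all met → apply pickup(A)
after:  towers=[B; C/E; D/F; G] holding=A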